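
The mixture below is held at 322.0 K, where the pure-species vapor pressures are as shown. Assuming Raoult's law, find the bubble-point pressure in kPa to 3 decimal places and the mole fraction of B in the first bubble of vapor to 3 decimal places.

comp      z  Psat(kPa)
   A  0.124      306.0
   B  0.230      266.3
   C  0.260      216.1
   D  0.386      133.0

Pbub = 206.717 kPa, y_B = 0.296

At the bubble point ψ → 0, so ΣzᵢKᵢ = 1 with Kᵢ = Pᵢˢᵃᵗ/P ⇒ P = ΣzᵢPᵢˢᵃᵗ.
P = 0.124·306.0 + 0.230·266.3 + 0.260·216.1 + 0.386·133.0 = 206.717 kPa
yᵢ = zᵢPᵢˢᵃᵗ/P ⇒ y_B = 0.230·266.3/206.717 = 0.296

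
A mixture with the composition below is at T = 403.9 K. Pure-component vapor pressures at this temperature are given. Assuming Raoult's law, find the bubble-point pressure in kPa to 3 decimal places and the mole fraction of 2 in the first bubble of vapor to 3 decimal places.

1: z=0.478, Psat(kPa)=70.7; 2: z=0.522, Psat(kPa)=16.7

At the bubble point ψ → 0, so ΣzᵢKᵢ = 1 with Kᵢ = Pᵢˢᵃᵗ/P ⇒ P = ΣzᵢPᵢˢᵃᵗ.
P = 0.478·70.7 + 0.522·16.7 = 42.512 kPa
yᵢ = zᵢPᵢˢᵃᵗ/P ⇒ y_2 = 0.522·16.7/42.512 = 0.205

Pbub = 42.512 kPa, y_2 = 0.205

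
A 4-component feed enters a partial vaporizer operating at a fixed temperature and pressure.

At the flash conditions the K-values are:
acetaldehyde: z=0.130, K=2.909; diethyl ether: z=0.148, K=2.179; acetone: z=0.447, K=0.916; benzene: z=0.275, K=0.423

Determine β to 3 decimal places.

β = 0.435

Newton iteration, β⁰ = 0.5:
  β = 0.500: g = -0.0255, g' = -0.390 → β = 0.435
Converged at β = 0.435.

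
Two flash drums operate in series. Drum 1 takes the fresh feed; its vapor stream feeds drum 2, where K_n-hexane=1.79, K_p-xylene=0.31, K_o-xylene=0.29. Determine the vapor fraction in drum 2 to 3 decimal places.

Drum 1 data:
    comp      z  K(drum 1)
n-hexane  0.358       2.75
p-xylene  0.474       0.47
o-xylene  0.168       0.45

Drum 1:
Let ψ₁ = V/F and solve Σ zᵢ(Kᵢ−1)/(1+ψ₁(Kᵢ−1)) = 0.
g(0) = ΣzᵢKᵢ − 1 = 0.283 and g(1) = 1 − Σzᵢ/Kᵢ = -0.512, so a root lies in (0, 1).
Newton iteration, ψ₁⁰ = 0.52:
  ψ₁ = 0.520: g = -0.1482, g' = -0.654 → ψ₁ = 0.293
  ψ₁ = 0.293: g = 0.0063, g' = -0.738 → ψ₁ = 0.302
Converged at ψ₁ = 0.302.
Drum-1 compositions:
  n-hexane: x = 0.234, y = 0.644
  p-xylene: x = 0.564, y = 0.265
  o-xylene: x = 0.201, y = 0.091
Drum-2 feed = drum-1 vapor: z₂ = (0.6441, 0.2652, 0.0907).
Drum 2:
Material balance + equilibrium reduce to Σ zᵢ(Kᵢ−1)/(1+ψ₂(Kᵢ−1)) = 0.
Check two-phase: ΣzᵢKᵢ = 1.261 > 1 and Σzᵢ/Kᵢ = 1.528 > 1, so g(0) = 0.261 > 0 and g(1) = -0.528 < 0.
Newton iteration, ψ₂⁰ = 0.44:
  ψ₂ = 0.440: g = 0.0212, g' = -0.578 → ψ₂ = 0.477
  ψ₂ = 0.477: g = -0.0003, g' = -0.597 → ψ₂ = 0.476
Converged at ψ₂ = 0.476.
  n-hexane: x = 0.468, y = 0.838
  p-xylene: x = 0.395, y = 0.122
  o-xylene: x = 0.137, y = 0.040

V/F (drum 2) = 0.476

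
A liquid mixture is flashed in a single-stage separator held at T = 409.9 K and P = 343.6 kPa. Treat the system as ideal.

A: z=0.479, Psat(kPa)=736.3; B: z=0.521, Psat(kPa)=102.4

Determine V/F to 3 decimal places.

V/F = 0.226

Raoult's law: Kᵢ = Pᵢˢᵃᵗ/P = Pᵢˢᵃᵗ/343.6.
  K_A = 736.3/343.6 = 2.14290, K_B = 102.4/343.6 = 0.29802
Material balance + equilibrium reduce to Σ zᵢ(Kᵢ−1)/(1+V/F(Kᵢ−1)) = 0.
g(0) = ΣzᵢKᵢ − 1 = 0.182 and g(1) = 1 − Σzᵢ/Kᵢ = -0.972, so a root lies in (0, 1).
Binary case is linear: z₁(K₁−1)(1+V/F(K₂−1)) + z₂(K₂−1)(1+V/F(K₁−1)) = 0
⇒ V/F = [z₁(K₁−1)+z₂(K₂−1)] / [−(K₁−1)(K₂−1)] = 0.1817/0.8023 = 0.226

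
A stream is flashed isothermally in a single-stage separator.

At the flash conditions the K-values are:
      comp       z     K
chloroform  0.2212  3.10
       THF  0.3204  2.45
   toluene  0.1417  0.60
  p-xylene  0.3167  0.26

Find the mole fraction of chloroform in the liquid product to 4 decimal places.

Rachford–Rice: g(V/F) = Σ zᵢ(Kᵢ−1)/(1+V/F(Kᵢ−1)) = 0.
Check two-phase: ΣzᵢKᵢ = 1.6381 > 1 and Σzᵢ/Kᵢ = 1.6564 > 1, so g(0) = 0.6381 > 0 and g(1) = -0.6564 < 0.
Newton–Raphson from V/F = 0.5:
  V/F = 0.5000: g = 0.05307, g' = -0.9309 → V/F = 0.5570
  V/F = 0.5570: g = -0.00053, g' = -0.9528 → V/F = 0.5565
Converged at V/F = 0.5565.
Compositions from xᵢ = zᵢ/(1+V/F(Kᵢ−1)), yᵢ = Kᵢxᵢ:
  chloroform: x = 0.1020, y = 0.3162
  THF: x = 0.1773, y = 0.4344
  toluene: x = 0.1823, y = 0.1094
  p-xylene: x = 0.5384, y = 0.1400

x_chloroform = 0.1020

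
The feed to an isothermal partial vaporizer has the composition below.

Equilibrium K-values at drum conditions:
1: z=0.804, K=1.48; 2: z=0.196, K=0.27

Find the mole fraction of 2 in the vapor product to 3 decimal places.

y_2 = 0.107

Material balance + equilibrium reduce to Σ zᵢ(Kᵢ−1)/(1+ψ(Kᵢ−1)) = 0.
Feasibility: ΣzᵢKᵢ = 1.243, Σzᵢ/Kᵢ = 1.269 — both > 1, two phases present.
Binary case is linear: z₁(K₁−1)(1+ψ(K₂−1)) + z₂(K₂−1)(1+ψ(K₁−1)) = 0
⇒ ψ = [z₁(K₁−1)+z₂(K₂−1)] / [−(K₁−1)(K₂−1)] = 0.2428/0.3504 = 0.693
Compositions from xᵢ = zᵢ/(1+ψ(Kᵢ−1)), yᵢ = Kᵢxᵢ:
  1: x = 0.603, y = 0.893
  2: x = 0.397, y = 0.107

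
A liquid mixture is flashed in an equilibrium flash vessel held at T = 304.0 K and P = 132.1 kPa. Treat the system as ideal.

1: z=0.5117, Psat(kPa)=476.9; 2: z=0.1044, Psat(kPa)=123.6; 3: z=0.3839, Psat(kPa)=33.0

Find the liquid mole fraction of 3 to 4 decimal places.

x_3 = 0.6904

Raoult's law: Kᵢ = Pᵢˢᵃᵗ/P = Pᵢˢᵃᵗ/132.1.
  K_1 = 476.9/132.1 = 3.610144, K_2 = 123.6/132.1 = 0.935655, K_3 = 33.0/132.1 = 0.249811
Iterate (Newton) starting at ψ = 0.57:
  ψ = 0.5700: g = 0.02675, g' = -1.2232 → ψ = 0.5919
  ψ = 0.5919: g = -0.00015, g' = -1.2377 → ψ = 0.5917
Converged at ψ = 0.5917.
Compositions from xᵢ = zᵢ/(1+ψ(Kᵢ−1)), yᵢ = Kᵢxᵢ:
  1: x = 0.2011, y = 0.7260
  2: x = 0.1085, y = 0.1015
  3: x = 0.6904, y = 0.1725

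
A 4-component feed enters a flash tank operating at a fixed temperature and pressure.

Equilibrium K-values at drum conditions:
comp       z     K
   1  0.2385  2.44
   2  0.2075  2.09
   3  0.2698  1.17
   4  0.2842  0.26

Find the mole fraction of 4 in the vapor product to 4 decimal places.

y_4 = 0.1292

Rachford–Rice: g(V/F) = Σ zᵢ(Kᵢ−1)/(1+V/F(Kᵢ−1)) = 0.
Check two-phase: ΣzᵢKᵢ = 1.4052 > 1 and Σzᵢ/Kᵢ = 1.5207 > 1, so g(0) = 0.4052 > 0 and g(1) = -0.5207 < 0.
Newton iteration, V/F⁰ = 0.6:
  V/F = 0.6000: g = -0.01564, g' = -0.7423 → V/F = 0.5789
  V/F = 0.5789: g = -0.00021, g' = -0.7226 → V/F = 0.5786
Converged at V/F = 0.5786.
Compositions from xᵢ = zᵢ/(1+V/F(Kᵢ−1)), yᵢ = Kᵢxᵢ:
  1: x = 0.1301, y = 0.3174
  2: x = 0.1272, y = 0.2659
  3: x = 0.2456, y = 0.2874
  4: x = 0.4970, y = 0.1292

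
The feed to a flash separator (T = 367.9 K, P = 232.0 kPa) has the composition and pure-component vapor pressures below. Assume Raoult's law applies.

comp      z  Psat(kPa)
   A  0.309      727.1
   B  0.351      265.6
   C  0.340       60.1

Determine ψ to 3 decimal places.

Raoult's law: Kᵢ = Pᵢˢᵃᵗ/P = Pᵢˢᵃᵗ/232.0.
  K_A = 727.1/232.0 = 3.13405, K_B = 265.6/232.0 = 1.14483, K_C = 60.1/232.0 = 0.25905
Material balance + equilibrium reduce to Σ zᵢ(Kᵢ−1)/(1+ψ(Kᵢ−1)) = 0.
Feasibility: ΣzᵢKᵢ = 1.458, Σzᵢ/Kᵢ = 1.718 — both > 1, two phases present.
Newton iteration, ψ⁰ = 0.32:
  ψ = 0.320: g = 0.1102, g' = -0.824 → ψ = 0.454
  ψ = 0.454: g = 0.0032, g' = -0.793 → ψ = 0.458
Converged at ψ = 0.458.

ψ = 0.458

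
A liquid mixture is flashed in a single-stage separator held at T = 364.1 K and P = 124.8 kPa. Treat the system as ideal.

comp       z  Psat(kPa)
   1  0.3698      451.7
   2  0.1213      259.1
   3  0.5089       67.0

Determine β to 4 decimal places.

Raoult's law: Kᵢ = Pᵢˢᵃᵗ/P = Pᵢˢᵃᵗ/124.8.
  K_1 = 451.7/124.8 = 3.619391, K_2 = 259.1/124.8 = 2.076122, K_3 = 67.0/124.8 = 0.536859
Rachford–Rice: g(β) = Σ zᵢ(Kᵢ−1)/(1+β(Kᵢ−1)) = 0.
g(0) = ΣzᵢKᵢ − 1 = 0.8635 and g(1) = 1 − Σzᵢ/Kᵢ = -0.1085, so a root lies in (0, 1).
Newton–Raphson from β = 0.5:
  β = 0.5000: g = 0.19753, g' = -0.7199 → β = 0.7744
  β = 0.7744: g = 0.02355, g' = -0.5838 → β = 0.8147
  β = 0.8147: g = 0.00009, g' = -0.5797 → β = 0.8149
Converged at β = 0.8149.

β = 0.8149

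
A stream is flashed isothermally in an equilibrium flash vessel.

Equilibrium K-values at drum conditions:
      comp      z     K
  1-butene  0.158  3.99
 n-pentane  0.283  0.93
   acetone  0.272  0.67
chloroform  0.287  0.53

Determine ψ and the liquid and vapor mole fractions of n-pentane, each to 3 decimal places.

Let ψ = V/F and solve Σ zᵢ(Kᵢ−1)/(1+ψ(Kᵢ−1)) = 0.
g(0) = ΣzᵢKᵢ − 1 = 0.228 and g(1) = 1 − Σzᵢ/Kᵢ = -0.291, so a root lies in (0, 1).
Newton–Raphson from ψ = 0.5:
  ψ = 0.500: g = -0.1150, g' = -0.379 → ψ = 0.197
  ψ = 0.197: g = 0.0327, g' = -0.672 → ψ = 0.245
  ψ = 0.245: g = 0.0022, g' = -0.587 → ψ = 0.249
Converged at ψ = 0.249.
Compositions from xᵢ = zᵢ/(1+ψ(Kᵢ−1)), yᵢ = Kᵢxᵢ:
  1-butene: x = 0.091, y = 0.361
  n-pentane: x = 0.288, y = 0.268
  acetone: x = 0.296, y = 0.199
  chloroform: x = 0.325, y = 0.172

ψ = 0.249, x_n-pentane = 0.288, y_n-pentane = 0.268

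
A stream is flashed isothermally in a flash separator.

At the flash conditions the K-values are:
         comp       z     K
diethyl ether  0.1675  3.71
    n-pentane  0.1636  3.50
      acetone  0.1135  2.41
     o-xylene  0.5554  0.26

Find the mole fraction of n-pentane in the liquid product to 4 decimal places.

x_n-pentane = 0.0869

Let ψ = V/F and solve Σ zᵢ(Kᵢ−1)/(1+ψ(Kᵢ−1)) = 0.
Feasibility: ΣzᵢKᵢ = 1.6120, Σzᵢ/Kᵢ = 2.2751 — both > 1, two phases present.
Newton–Raphson from ψ = 0.57:
  ψ = 0.5700: g = -0.27505, g' = -1.3429 → ψ = 0.3652
  ψ = 0.3652: g = -0.01560, g' = -1.2596 → ψ = 0.3528
Converged at ψ = 0.3528.
Compositions from xᵢ = zᵢ/(1+ψ(Kᵢ−1)), yᵢ = Kᵢxᵢ:
  diethyl ether: x = 0.0856, y = 0.3177
  n-pentane: x = 0.0869, y = 0.3042
  acetone: x = 0.0758, y = 0.1827
  o-xylene: x = 0.7517, y = 0.1954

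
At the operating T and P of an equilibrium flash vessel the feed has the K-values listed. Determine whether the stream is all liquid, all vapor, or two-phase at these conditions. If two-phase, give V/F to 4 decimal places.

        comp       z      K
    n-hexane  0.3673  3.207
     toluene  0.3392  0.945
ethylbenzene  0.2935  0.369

two-phase, V/F = 0.6494

ΣzᵢKᵢ = 1.6068; Σzᵢ/Kᵢ = 1.2689.
Both exceed 1, so a two-phase solution exists.
Material balance + equilibrium reduce to Σ zᵢ(Kᵢ−1)/(1+ψ(Kᵢ−1)) = 0.
Newton iteration, ψ⁰ = 0.5:
  ψ = 0.5000: g = 0.09563, g' = -0.6548 → ψ = 0.6460
  ψ = 0.6460: g = 0.00218, g' = -0.6382 → ψ = 0.6494
Converged at ψ = 0.6494.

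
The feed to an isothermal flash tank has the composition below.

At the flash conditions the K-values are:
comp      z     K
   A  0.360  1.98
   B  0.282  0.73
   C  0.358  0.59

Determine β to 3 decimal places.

β = 0.374

Let β = V/F and solve Σ zᵢ(Kᵢ−1)/(1+β(Kᵢ−1)) = 0.
g(0) = ΣzᵢKᵢ − 1 = 0.130 and g(1) = 1 − Σzᵢ/Kᵢ = -0.175, so a root lies in (0, 1).
Newton–Raphson from β = 0.47:
  β = 0.470: g = -0.0275, g' = -0.281 → β = 0.372
  β = 0.372: g = 0.0006, g' = -0.295 → β = 0.374
Converged at β = 0.374.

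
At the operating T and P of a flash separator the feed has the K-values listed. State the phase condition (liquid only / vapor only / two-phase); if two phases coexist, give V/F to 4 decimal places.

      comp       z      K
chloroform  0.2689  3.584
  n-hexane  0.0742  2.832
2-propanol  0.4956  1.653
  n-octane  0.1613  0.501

vapor only

ΣzᵢKᵢ = 2.0739; Σzᵢ/Kᵢ = 0.7230.
Since Σzᵢ/Kᵢ < 1 the mixture is above its dew point — single vapor phase.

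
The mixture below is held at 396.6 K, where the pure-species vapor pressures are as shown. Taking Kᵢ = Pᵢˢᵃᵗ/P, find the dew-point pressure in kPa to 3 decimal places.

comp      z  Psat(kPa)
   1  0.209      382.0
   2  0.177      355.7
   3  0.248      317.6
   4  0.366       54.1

Pdew = 116.403 kPa

At the dew point ψ → 1, so Σzᵢ/Kᵢ = 1 with Kᵢ = Pᵢˢᵃᵗ/P ⇒ 1/P = Σzᵢ/Pᵢˢᵃᵗ.
1/P = 0.209/382.0 + 0.177/355.7 + 0.248/317.6 + 0.366/54.1 = 0.008591 ⇒ P = 116.403 kPa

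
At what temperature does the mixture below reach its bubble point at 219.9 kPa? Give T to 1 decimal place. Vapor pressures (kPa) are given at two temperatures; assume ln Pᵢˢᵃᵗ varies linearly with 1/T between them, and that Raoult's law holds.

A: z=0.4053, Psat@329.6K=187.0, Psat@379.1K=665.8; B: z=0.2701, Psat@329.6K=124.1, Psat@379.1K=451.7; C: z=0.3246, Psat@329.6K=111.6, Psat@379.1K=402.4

T = 344.1 K

Bubble-point temperature: ΣzᵢPᵢˢᵃᵗ(T) = P. Interpolate ln Pᵢˢᵃᵗ = aᵢ + bᵢ/T.
  T = 329.6 K: ΣzᵢPᵢˢᵃᵗ = 145.54 kPa
  T = 379.1 K: ΣzᵢPᵢˢᵃᵗ = 522.47 kPa
  T = 354.4 K: ΣzᵢPᵢˢᵃᵗ = 288.71 kPa
  T = 342.0 K: ΣzᵢPᵢˢᵃᵗ = 207.54 kPa
  T = 348.2 K: ΣzᵢPᵢˢᵃᵗ = 245.50 kPa
  T = 345.1 K: ΣzᵢPᵢˢᵃᵗ = 225.90 kPa
  T = 343.6 K: ΣzᵢPᵢˢᵃᵗ = 216.86 kPa
Interpolating between 343.6 K and 345.1 K gives T ≈ 344.1 K.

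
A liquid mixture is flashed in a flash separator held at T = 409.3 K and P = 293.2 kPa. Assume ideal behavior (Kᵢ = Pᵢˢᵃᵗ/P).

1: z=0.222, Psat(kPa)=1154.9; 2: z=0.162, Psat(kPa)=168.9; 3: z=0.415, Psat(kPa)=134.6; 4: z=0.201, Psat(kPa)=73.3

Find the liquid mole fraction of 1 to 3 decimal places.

x_1 = 0.163

Raoult's law: Kᵢ = Pᵢˢᵃᵗ/P = Pᵢˢᵃᵗ/293.2.
  K_1 = 1154.9/293.2 = 3.93895, K_2 = 168.9/293.2 = 0.57606, K_3 = 134.6/293.2 = 0.45907, K_4 = 73.3/293.2 = 0.25000
Let ψ = V/F and solve Σ zᵢ(Kᵢ−1)/(1+ψ(Kᵢ−1)) = 0.
Check two-phase: ΣzᵢKᵢ = 1.209 > 1 and Σzᵢ/Kᵢ = 2.046 > 1, so g(0) = 0.209 > 0 and g(1) = -1.046 < 0.
Newton iteration, ψ⁰ = 0.5:
  ψ = 0.500: g = -0.3719, g' = -0.879 → ψ = 0.077
  ψ = 0.077: g = 0.0670, g' = -1.566 → ψ = 0.120
  ψ = 0.120: g = 0.0047, g' = -1.357 → ψ = 0.123
Converged at ψ = 0.123.
Compositions from xᵢ = zᵢ/(1+ψ(Kᵢ−1)), yᵢ = Kᵢxᵢ:
  1: x = 0.163, y = 0.642
  2: x = 0.171, y = 0.098
  3: x = 0.445, y = 0.204
  4: x = 0.221, y = 0.055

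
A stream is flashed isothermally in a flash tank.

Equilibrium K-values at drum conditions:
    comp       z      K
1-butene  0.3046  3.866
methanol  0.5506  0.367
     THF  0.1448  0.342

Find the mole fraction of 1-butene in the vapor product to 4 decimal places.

Newton–Raphson from V/F = 0.32:
  V/F = 0.3200: g = -0.10239, g' = -1.1283 → V/F = 0.2293
  V/F = 0.2293: g = 0.00694, g' = -1.3000 → V/F = 0.2346
Converged at V/F = 0.2346.
Compositions from xᵢ = zᵢ/(1+V/F(Kᵢ−1)), yᵢ = Kᵢxᵢ:
  1-butene: x = 0.1821, y = 0.7041
  methanol: x = 0.6466, y = 0.2373
  THF: x = 0.1712, y = 0.0586

y_1-butene = 0.7041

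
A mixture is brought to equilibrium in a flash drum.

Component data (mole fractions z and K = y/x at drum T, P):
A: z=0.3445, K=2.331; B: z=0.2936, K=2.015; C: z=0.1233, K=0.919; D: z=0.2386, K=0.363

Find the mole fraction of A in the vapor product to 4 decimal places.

Material balance + equilibrium reduce to Σ zᵢ(Kᵢ−1)/(1+ψ(Kᵢ−1)) = 0.
g(0) = ΣzᵢKᵢ − 1 = 0.5946 and g(1) = 1 − Σzᵢ/Kᵢ = -0.0850, so a root lies in (0, 1).
Newton iteration, ψ⁰ = 0.47:
  ψ = 0.4700: g = 0.25651, g' = -0.5677 → ψ = 0.9218
  ψ = 0.9218: g = -0.01913, g' = -0.7729 → ψ = 0.8971
  ψ = 0.8971: g = -0.00045, g' = -0.7377 → ψ = 0.8965
Converged at ψ = 0.8965.
Compositions from xᵢ = zᵢ/(1+ψ(Kᵢ−1)), yᵢ = Kᵢxᵢ:
  A: x = 0.1571, y = 0.3661
  B: x = 0.1537, y = 0.3098
  C: x = 0.1330, y = 0.1222
  D: x = 0.5562, y = 0.2019

y_A = 0.3661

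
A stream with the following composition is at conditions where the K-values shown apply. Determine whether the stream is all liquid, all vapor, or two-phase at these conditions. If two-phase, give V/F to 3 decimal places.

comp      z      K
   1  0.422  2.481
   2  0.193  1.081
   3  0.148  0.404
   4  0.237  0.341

two-phase, V/F = 0.524

ΣzᵢKᵢ = 1.396; Σzᵢ/Kᵢ = 1.410.
Both exceed 1, so a two-phase solution exists.
Let ψ = V/F and solve Σ zᵢ(Kᵢ−1)/(1+ψ(Kᵢ−1)) = 0.
Newton–Raphson from ψ = 0.5:
  ψ = 0.500: g = 0.0155, g' = -0.642 → ψ = 0.524
Converged at ψ = 0.524.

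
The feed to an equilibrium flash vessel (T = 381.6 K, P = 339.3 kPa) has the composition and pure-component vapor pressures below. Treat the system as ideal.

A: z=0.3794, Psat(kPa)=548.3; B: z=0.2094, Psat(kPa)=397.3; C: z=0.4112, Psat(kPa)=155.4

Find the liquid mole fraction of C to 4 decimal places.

x_C = 0.4538

Raoult's law: Kᵢ = Pᵢˢᵃᵗ/P = Pᵢˢᵃᵗ/339.3.
  K_A = 548.3/339.3 = 1.615974, K_B = 397.3/339.3 = 1.170940, K_C = 155.4/339.3 = 0.458002
Material balance + equilibrium reduce to Σ zᵢ(Kᵢ−1)/(1+V/F(Kᵢ−1)) = 0.
Feasibility: ΣzᵢKᵢ = 1.0466, Σzᵢ/Kᵢ = 1.3114 — both > 1, two phases present.
Newton iteration, V/F⁰ = 0.5:
  V/F = 0.5000: g = -0.09407, g' = -0.3166 → V/F = 0.2029
  V/F = 0.2029: g = -0.00808, g' = -0.2720 → V/F = 0.1732
  V/F = 0.1732: g = -0.00002, g' = -0.2704 → V/F = 0.1731
Converged at V/F = 0.1731.
Compositions from xᵢ = zᵢ/(1+V/F(Kᵢ−1)), yᵢ = Kᵢxᵢ:
  A: x = 0.3428, y = 0.5540
  B: x = 0.2034, y = 0.2381
  C: x = 0.4538, y = 0.2078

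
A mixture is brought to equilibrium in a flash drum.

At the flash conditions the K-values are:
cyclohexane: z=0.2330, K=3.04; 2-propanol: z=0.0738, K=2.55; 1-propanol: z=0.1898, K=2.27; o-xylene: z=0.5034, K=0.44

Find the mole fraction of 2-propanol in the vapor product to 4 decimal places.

Material balance + equilibrium reduce to Σ zᵢ(Kᵢ−1)/(1+V/F(Kᵢ−1)) = 0.
g(0) = ΣzᵢKᵢ − 1 = 0.5489 and g(1) = 1 − Σzᵢ/Kᵢ = -0.3333, so a root lies in (0, 1).
Newton–Raphson from V/F = 0.5:
  V/F = 0.5000: g = 0.05565, g' = -0.7130 → V/F = 0.5781
  V/F = 0.5781: g = 0.00061, g' = -0.7005 → V/F = 0.5789
Converged at V/F = 0.5789.
Compositions from xᵢ = zᵢ/(1+V/F(Kᵢ−1)), yᵢ = Kᵢxᵢ:
  cyclohexane: x = 0.1068, y = 0.3248
  2-propanol: x = 0.0389, y = 0.0992
  1-propanol: x = 0.1094, y = 0.2483
  o-xylene: x = 0.7449, y = 0.3278

y_2-propanol = 0.0992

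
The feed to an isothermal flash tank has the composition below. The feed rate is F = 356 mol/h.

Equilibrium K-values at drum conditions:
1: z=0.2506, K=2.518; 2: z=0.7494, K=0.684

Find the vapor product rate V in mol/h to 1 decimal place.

V = 106.6 mol/h

Rachford–Rice: g(V/F) = Σ zᵢ(Kᵢ−1)/(1+V/F(Kᵢ−1)) = 0.
Check two-phase: ΣzᵢKᵢ = 1.1436 > 1 and Σzᵢ/Kᵢ = 1.1951 > 1, so g(0) = 0.1436 > 0 and g(1) = -0.1951 < 0.
Newton iteration, V/F⁰ = 0.43:
  V/F = 0.4300: g = -0.04388, g' = -0.3116 → V/F = 0.2892
  V/F = 0.2892: g = 0.00373, g' = -0.3695 → V/F = 0.2993
  V/F = 0.2993: g = 0.00003, g' = -0.3643 → V/F = 0.2994
Converged at V/F = 0.2994.
Then V = V/F·F = 0.2994·356 = 106.6 mol/h and L = F − V = 249.4 mol/h.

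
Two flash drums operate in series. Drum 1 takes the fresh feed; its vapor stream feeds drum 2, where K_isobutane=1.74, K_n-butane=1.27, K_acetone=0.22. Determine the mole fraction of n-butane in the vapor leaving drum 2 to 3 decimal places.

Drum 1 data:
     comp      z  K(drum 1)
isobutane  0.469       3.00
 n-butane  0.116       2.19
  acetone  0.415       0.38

Drum 1:
Iterate (Newton) starting at ψ₁ = 0.5:
  ψ₁ = 0.500: g = 0.1826, g' = -0.869 → ψ₁ = 0.710
  ψ₁ = 0.710: g = 0.0026, g' = -0.878 → ψ₁ = 0.713
Converged at ψ₁ = 0.713.
Drum-1 compositions:
  isobutane: x = 0.193, y = 0.580
  n-butane: x = 0.063, y = 0.137
  acetone: x = 0.744, y = 0.283
Drum-2 feed = drum-1 vapor: z₂ = (0.5799, 0.1374, 0.2827).
Drum 2:
Newton–Raphson from ψ₂ = 0.62:
  ψ₂ = 0.620: g = -0.1011, g' = -0.802 → ψ₂ = 0.494
  ψ₂ = 0.494: g = -0.0117, g' = -0.633 → ψ₂ = 0.475
Converged at ψ₂ = 0.475.
  isobutane: x = 0.429, y = 0.747
  n-butane: x = 0.122, y = 0.155
  acetone: x = 0.449, y = 0.099

y_n-butane (drum 2) = 0.155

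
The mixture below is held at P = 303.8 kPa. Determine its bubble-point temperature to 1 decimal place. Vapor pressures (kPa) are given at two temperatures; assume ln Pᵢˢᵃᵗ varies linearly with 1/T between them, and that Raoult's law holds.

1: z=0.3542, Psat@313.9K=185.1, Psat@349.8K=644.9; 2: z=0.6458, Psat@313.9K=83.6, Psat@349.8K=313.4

T = 339.2 K

Bubble-point temperature: ΣzᵢPᵢˢᵃᵗ(T) = P. Interpolate ln Pᵢˢᵃᵗ = aᵢ + bᵢ/T.
  T = 313.9 K: ΣzᵢPᵢˢᵃᵗ = 119.55 kPa
  T = 349.8 K: ΣzᵢPᵢˢᵃᵗ = 430.82 kPa
  T = 331.9 K: ΣzᵢPᵢˢᵃᵗ = 235.33 kPa
  T = 340.9 K: ΣzᵢPᵢˢᵃᵗ = 321.48 kPa
  T = 336.4 K: ΣzᵢPᵢˢᵃᵗ = 275.63 kPa
  T = 338.6 K: ΣzᵢPᵢˢᵃᵗ = 297.31 kPa
Interpolating between 338.6 K and 340.9 K gives T ≈ 339.2 K.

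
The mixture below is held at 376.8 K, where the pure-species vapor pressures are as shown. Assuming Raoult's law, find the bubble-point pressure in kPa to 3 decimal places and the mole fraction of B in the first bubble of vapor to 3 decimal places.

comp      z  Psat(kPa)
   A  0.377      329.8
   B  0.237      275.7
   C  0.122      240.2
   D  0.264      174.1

At the bubble point ψ → 0, so ΣzᵢKᵢ = 1 with Kᵢ = Pᵢˢᵃᵗ/P ⇒ P = ΣzᵢPᵢˢᵃᵗ.
P = 0.377·329.8 + 0.237·275.7 + 0.122·240.2 + 0.264·174.1 = 264.942 kPa
yᵢ = zᵢPᵢˢᵃᵗ/P ⇒ y_B = 0.237·275.7/264.942 = 0.247

Pbub = 264.942 kPa, y_B = 0.247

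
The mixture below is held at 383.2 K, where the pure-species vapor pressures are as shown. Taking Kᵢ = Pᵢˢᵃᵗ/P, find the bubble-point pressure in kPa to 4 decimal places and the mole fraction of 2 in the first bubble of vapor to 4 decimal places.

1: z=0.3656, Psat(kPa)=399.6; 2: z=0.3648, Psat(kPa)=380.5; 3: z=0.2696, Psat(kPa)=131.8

At the bubble point ψ → 0, so ΣzᵢKᵢ = 1 with Kᵢ = Pᵢˢᵃᵗ/P ⇒ P = ΣzᵢPᵢˢᵃᵗ.
P = 0.3656·399.6 + 0.3648·380.5 + 0.2696·131.8 = 320.4334 kPa
yᵢ = zᵢPᵢˢᵃᵗ/P ⇒ y_2 = 0.3648·380.5/320.4334 = 0.4332

Pbub = 320.4334 kPa, y_2 = 0.4332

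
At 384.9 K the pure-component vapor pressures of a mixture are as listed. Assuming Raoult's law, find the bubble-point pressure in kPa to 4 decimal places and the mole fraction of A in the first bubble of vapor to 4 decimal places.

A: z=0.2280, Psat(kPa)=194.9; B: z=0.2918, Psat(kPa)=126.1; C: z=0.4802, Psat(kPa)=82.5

Pbub = 120.8497 kPa, y_A = 0.3677

At the bubble point ψ → 0, so ΣzᵢKᵢ = 1 with Kᵢ = Pᵢˢᵃᵗ/P ⇒ P = ΣzᵢPᵢˢᵃᵗ.
P = 0.2280·194.9 + 0.2918·126.1 + 0.4802·82.5 = 120.8497 kPa
yᵢ = zᵢPᵢˢᵃᵗ/P ⇒ y_A = 0.2280·194.9/120.8497 = 0.3677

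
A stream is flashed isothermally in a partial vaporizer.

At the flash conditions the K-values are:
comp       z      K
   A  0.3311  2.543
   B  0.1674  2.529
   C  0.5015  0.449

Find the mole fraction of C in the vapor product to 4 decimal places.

y_C = 0.3306

Let ψ = V/F and solve Σ zᵢ(Kᵢ−1)/(1+ψ(Kᵢ−1)) = 0.
Check two-phase: ΣzᵢKᵢ = 1.4905 > 1 and Σzᵢ/Kᵢ = 1.3133 > 1, so g(0) = 0.4905 > 0 and g(1) = -0.3133 < 0.
Newton iteration, ψ⁰ = 0.5:
  ψ = 0.5000: g = 0.05205, g' = -0.6670 → ψ = 0.5780
  ψ = 0.5780: g = 0.00044, g' = -0.6583 → ψ = 0.5787
Converged at ψ = 0.5787.
Compositions from xᵢ = zᵢ/(1+ψ(Kᵢ−1)), yᵢ = Kᵢxᵢ:
  A: x = 0.1749, y = 0.4448
  B: x = 0.0888, y = 0.2246
  C: x = 0.7363, y = 0.3306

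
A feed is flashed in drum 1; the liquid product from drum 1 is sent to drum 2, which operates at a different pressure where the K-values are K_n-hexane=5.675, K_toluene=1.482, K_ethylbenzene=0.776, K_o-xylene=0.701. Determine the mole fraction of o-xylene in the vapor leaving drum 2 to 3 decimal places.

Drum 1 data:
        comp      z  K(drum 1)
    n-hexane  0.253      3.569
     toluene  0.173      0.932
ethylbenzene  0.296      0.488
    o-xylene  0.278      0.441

y_o-xylene (drum 2) = 0.296

Drum 1:
Rachford–Rice: g(ψ₁) = Σ zᵢ(Kᵢ−1)/(1+ψ₁(Kᵢ−1)) = 0.
Feasibility: ΣzᵢKᵢ = 1.331, Σzᵢ/Kᵢ = 1.493 — both > 1, two phases present.
Iterate (Newton) starting at ψ₁ = 0.66:
  ψ₁ = 0.660: g = -0.2464, g' = -0.626 → ψ₁ = 0.266
  ψ₁ = 0.266: g = 0.0158, g' = -0.813 → ψ₁ = 0.286
Converged at ψ₁ = 0.286.
Drum-1 compositions:
  n-hexane: x = 0.146, y = 0.520
  toluene: x = 0.176, y = 0.164
  ethylbenzene: x = 0.347, y = 0.169
  o-xylene: x = 0.331, y = 0.146
Drum-2 feed = drum-1 liquid: z₂ = (0.1458, 0.1764, 0.3468, 0.3309).
Drum 2:
Newton–Raphson from ψ₂ = 0.5:
  ψ₂ = 0.500: g = 0.0689, g' = -0.376 → ψ₂ = 0.683
  ψ₂ = 0.683: g = 0.0103, g' = -0.275 → ψ₂ = 0.721
  ψ₂ = 0.721: g = 0.0003, g' = -0.262 → ψ₂ = 0.722
Converged at ψ₂ = 0.722.
  n-hexane: x = 0.033, y = 0.189
  toluene: x = 0.131, y = 0.194
  ethylbenzene: x = 0.414, y = 0.321
  o-xylene: x = 0.422, y = 0.296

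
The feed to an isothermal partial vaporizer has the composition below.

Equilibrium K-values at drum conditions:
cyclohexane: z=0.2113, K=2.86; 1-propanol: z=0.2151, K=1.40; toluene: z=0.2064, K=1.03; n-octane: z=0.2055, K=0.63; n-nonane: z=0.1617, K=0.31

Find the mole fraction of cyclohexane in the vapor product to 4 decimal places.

Let ψ = V/F and solve Σ zᵢ(Kᵢ−1)/(1+ψ(Kᵢ−1)) = 0.
g(0) = ΣzᵢKᵢ − 1 = 0.2976 and g(1) = 1 − Σzᵢ/Kᵢ = -0.2757, so a root lies in (0, 1).
Iterate (Newton) starting at ψ = 0.5:
  ψ = 0.5000: g = 0.01780, g' = -0.4421 → ψ = 0.5403
  ψ = 0.5403: g = -0.00004, g' = -0.4450 → ψ = 0.5402
Converged at ψ = 0.5402.
Compositions from xᵢ = zᵢ/(1+ψ(Kᵢ−1)), yᵢ = Kᵢxᵢ:
  cyclohexane: x = 0.1054, y = 0.3014
  1-propanol: x = 0.1769, y = 0.2476
  toluene: x = 0.2031, y = 0.2092
  n-octane: x = 0.2568, y = 0.1618
  n-nonane: x = 0.2578, y = 0.0799

y_cyclohexane = 0.3014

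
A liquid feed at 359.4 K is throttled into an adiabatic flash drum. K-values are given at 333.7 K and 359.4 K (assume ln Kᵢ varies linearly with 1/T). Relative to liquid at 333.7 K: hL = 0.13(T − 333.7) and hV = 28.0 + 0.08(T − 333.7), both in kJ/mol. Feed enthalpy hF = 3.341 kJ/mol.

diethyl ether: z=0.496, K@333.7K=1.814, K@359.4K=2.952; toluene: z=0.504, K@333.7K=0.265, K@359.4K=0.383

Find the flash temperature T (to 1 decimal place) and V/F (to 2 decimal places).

Adiabatic flash: solve Rachford–Rice at each trial T, then check hF = ψ·hV(T) + (1−ψ)·hL(T).
  T = 333.7 K: K = (1.814, 0.265), RR gives ψ = 0.056, H_out = 1.559 kJ/mol
  T = 359.4 K: K = (2.952, 0.383), RR gives ψ = 0.546, H_out = 17.919 kJ/mol
  T = 346.5 K: K = (2.333, 0.321), RR gives ψ = 0.352, H_out = 11.291 kJ/mol
  T = 340.1 K: K = (2.062, 0.292), RR gives ψ = 0.226, H_out = 7.087 kJ/mol
  T = 336.9 K: K = (1.935, 0.278), RR gives ψ = 0.148, H_out = 4.546 kJ/mol
  T = 335.3 K: K = (1.874, 0.272), RR gives ψ = 0.104, H_out = 3.118 kJ/mol
Linear interpolation between T = 335.3 (H_out = 3.118) and T = 336.9 (H_out = 4.546) on hF = 3.341 gives T ≈ 335.5 K, at which ψ = 0.11.

T = 335.5 K, V/F = 0.11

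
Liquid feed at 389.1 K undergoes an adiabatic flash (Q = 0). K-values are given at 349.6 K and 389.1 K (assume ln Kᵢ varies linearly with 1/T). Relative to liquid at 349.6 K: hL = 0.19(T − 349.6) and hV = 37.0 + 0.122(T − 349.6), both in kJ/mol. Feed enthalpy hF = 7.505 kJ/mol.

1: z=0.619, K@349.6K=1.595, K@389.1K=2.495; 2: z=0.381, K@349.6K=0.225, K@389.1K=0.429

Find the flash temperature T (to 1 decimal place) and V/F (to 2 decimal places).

T = 351.1 K, V/F = 0.20

Adiabatic flash: solve Rachford–Rice at each trial T, then check hF = ψ·hV(T) + (1−ψ)·hL(T).
  T = 349.6 K: K = (1.595, 0.225), RR gives ψ = 0.158, H_out = 5.860 kJ/mol
  T = 389.1 K: K = (2.495, 0.429), RR gives ψ = 0.829, H_out = 35.959 kJ/mol
  T = 369.4 K: K = (2.020, 0.316), RR gives ψ = 0.532, H_out = 22.727 kJ/mol
  T = 359.5 K: K = (1.801, 0.268), RR gives ψ = 0.370, H_out = 15.319 kJ/mol
  T = 354.6 K: K = (1.697, 0.246), RR gives ψ = 0.275, H_out = 11.018 kJ/mol
  T = 352.1 K: K = (1.646, 0.235), RR gives ψ = 0.220, H_out = 8.559 kJ/mol
  T = 350.9 K: K = (1.621, 0.230), RR gives ψ = 0.191, H_out = 7.297 kJ/mol
Linear interpolation between T = 350.9 (H_out = 7.297) and T = 352.1 (H_out = 8.559) on hF = 7.505 gives T ≈ 351.1 K, at which ψ = 0.20.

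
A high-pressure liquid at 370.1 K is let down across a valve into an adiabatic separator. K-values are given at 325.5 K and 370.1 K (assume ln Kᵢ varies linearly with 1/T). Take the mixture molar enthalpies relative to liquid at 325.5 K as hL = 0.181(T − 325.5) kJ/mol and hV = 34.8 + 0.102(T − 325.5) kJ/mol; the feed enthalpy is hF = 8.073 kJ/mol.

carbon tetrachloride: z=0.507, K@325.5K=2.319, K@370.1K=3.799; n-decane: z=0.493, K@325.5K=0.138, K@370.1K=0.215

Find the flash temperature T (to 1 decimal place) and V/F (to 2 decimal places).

Adiabatic flash: solve Rachford–Rice at each trial T, then check hF = ψ·hV(T) + (1−ψ)·hL(T).
  T = 325.5 K: K = (2.319, 0.138), RR gives ψ = 0.214, H_out = 7.461 kJ/mol
  T = 370.1 K: K = (3.799, 0.215), RR gives ψ = 0.470, H_out = 22.764 kJ/mol
  T = 347.8 K: K = (3.015, 0.175), RR gives ψ = 0.370, H_out = 16.251 kJ/mol
  T = 336.6 K: K = (2.654, 0.156), RR gives ψ = 0.303, H_out = 12.273 kJ/mol
  T = 331.1 K: K = (2.485, 0.147), RR gives ψ = 0.262, H_out = 10.028 kJ/mol
  T = 328.3 K: K = (2.401, 0.142), RR gives ψ = 0.239, H_out = 8.785 kJ/mol
  T = 326.9 K: K = (2.360, 0.140), RR gives ψ = 0.227, H_out = 8.134 kJ/mol
Linear interpolation between T = 325.5 (H_out = 7.461) and T = 326.9 (H_out = 8.134) on hF = 8.073 gives T ≈ 326.8 K, at which ψ = 0.23.

T = 326.8 K, V/F = 0.23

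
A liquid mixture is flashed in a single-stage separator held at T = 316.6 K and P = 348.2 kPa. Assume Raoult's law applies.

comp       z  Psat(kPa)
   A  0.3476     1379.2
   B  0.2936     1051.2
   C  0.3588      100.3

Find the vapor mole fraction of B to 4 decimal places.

Raoult's law: Kᵢ = Pᵢˢᵃᵗ/P = Pᵢˢᵃᵗ/348.2.
  K_A = 1379.2/348.2 = 3.960942, K_B = 1051.2/348.2 = 3.018955, K_C = 100.3/348.2 = 0.288053
Let β = V/F and solve Σ zᵢ(Kᵢ−1)/(1+β(Kᵢ−1)) = 0.
Check two-phase: ΣzᵢKᵢ = 2.3665 > 1 and Σzᵢ/Kᵢ = 1.4306 > 1, so g(0) = 1.3665 > 0 and g(1) = -0.4306 < 0.
Iterate (Newton) starting at β = 0.5:
  β = 0.5000: g = 0.31328, g' = -1.2301 → β = 0.7547
  β = 0.7547: g = 0.00103, g' = -1.3286 → β = 0.7554
Converged at β = 0.7554.
Compositions from xᵢ = zᵢ/(1+β(Kᵢ−1)), yᵢ = Kᵢxᵢ:
  A: x = 0.1074, y = 0.4254
  B: x = 0.1163, y = 0.3510
  C: x = 0.7763, y = 0.2236

y_B = 0.3510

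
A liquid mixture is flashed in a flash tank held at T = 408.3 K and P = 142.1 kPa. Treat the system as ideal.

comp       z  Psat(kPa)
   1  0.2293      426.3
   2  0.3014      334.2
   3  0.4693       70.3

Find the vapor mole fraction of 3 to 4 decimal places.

y_3 = 0.3759

Raoult's law: Kᵢ = Pᵢˢᵃᵗ/P = Pᵢˢᵃᵗ/142.1.
  K_1 = 426.3/142.1 = 3.000000, K_2 = 334.2/142.1 = 2.351865, K_3 = 70.3/142.1 = 0.494722
Let β = V/F and solve Σ zᵢ(Kᵢ−1)/(1+β(Kᵢ−1)) = 0.
Feasibility: ΣzᵢKᵢ = 1.6289, Σzᵢ/Kᵢ = 1.1532 — both > 1, two phases present.
Iterate (Newton) starting at β = 0.37:
  β = 0.3700: g = 0.24351, g' = -0.7289 → β = 0.7041
  β = 0.7041: g = 0.03113, g' = -0.5914 → β = 0.7567
  β = 0.7567: g = -0.00004, g' = -0.5939 → β = 0.7566
Converged at β = 0.7566.
Compositions from xᵢ = zᵢ/(1+β(Kᵢ−1)), yᵢ = Kᵢxᵢ:
  1: x = 0.0912, y = 0.2737
  2: x = 0.1490, y = 0.3504
  3: x = 0.7598, y = 0.3759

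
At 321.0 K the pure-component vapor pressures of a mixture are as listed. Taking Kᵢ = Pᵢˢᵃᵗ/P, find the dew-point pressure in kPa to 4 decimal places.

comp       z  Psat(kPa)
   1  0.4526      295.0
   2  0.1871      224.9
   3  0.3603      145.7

At the dew point ψ → 1, so Σzᵢ/Kᵢ = 1 with Kᵢ = Pᵢˢᵃᵗ/P ⇒ 1/P = Σzᵢ/Pᵢˢᵃᵗ.
1/P = 0.4526/295.0 + 0.1871/224.9 + 0.3603/145.7 = 0.0048391 ⇒ P = 206.6520 kPa

Pdew = 206.6520 kPa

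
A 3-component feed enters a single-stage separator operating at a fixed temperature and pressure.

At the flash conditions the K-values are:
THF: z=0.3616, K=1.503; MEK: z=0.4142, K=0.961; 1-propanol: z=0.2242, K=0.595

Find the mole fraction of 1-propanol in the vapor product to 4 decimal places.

Iterate (Newton) starting at V/F = 0.5:
  V/F = 0.5000: g = 0.01500, g' = -0.1169 → V/F = 0.6283
  V/F = 0.6283: g = -0.00015, g' = -0.1196 → V/F = 0.6271
Converged at V/F = 0.6271.
Compositions from xᵢ = zᵢ/(1+V/F(Kᵢ−1)), yᵢ = Kᵢxᵢ:
  THF: x = 0.2749, y = 0.4132
  MEK: x = 0.4246, y = 0.4080
  1-propanol: x = 0.3005, y = 0.1788

y_1-propanol = 0.1788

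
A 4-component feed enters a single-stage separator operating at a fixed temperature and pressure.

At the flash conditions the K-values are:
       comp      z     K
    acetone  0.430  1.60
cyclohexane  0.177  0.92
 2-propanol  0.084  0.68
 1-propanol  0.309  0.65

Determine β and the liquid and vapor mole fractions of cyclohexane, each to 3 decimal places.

β = 0.629, x_cyclohexane = 0.186, y_cyclohexane = 0.171

Let β = V/F and solve Σ zᵢ(Kᵢ−1)/(1+β(Kᵢ−1)) = 0.
Check two-phase: ΣzᵢKᵢ = 1.109 > 1 and Σzᵢ/Kᵢ = 1.060 > 1, so g(0) = 0.109 > 0 and g(1) = -0.060 < 0.
Newton iteration, β⁰ = 0.5:
  β = 0.500: g = 0.0206, g' = -0.161 → β = 0.628
  β = 0.628: g = 0.0002, g' = -0.159 → β = 0.629
Converged at β = 0.629.
Compositions from xᵢ = zᵢ/(1+β(Kᵢ−1)), yᵢ = Kᵢxᵢ:
  acetone: x = 0.312, y = 0.499
  cyclohexane: x = 0.186, y = 0.171
  2-propanol: x = 0.105, y = 0.072
  1-propanol: x = 0.396, y = 0.258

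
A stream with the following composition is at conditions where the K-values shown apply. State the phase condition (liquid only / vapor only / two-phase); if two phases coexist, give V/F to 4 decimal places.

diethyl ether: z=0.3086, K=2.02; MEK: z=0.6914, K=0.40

ΣzᵢKᵢ = 0.8999; Σzᵢ/Kᵢ = 1.8813.
Since ΣzᵢKᵢ < 1 the mixture is below its bubble point — single liquid phase.

liquid only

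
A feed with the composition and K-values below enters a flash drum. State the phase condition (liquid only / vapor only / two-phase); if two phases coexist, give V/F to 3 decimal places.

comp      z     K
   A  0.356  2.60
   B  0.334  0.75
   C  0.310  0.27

two-phase, V/F = 0.307

ΣzᵢKᵢ = 1.260; Σzᵢ/Kᵢ = 1.730.
Both exceed 1, so a two-phase solution exists.
Newton–Raphson from ψ = 0.45:
  ψ = 0.450: g = -0.0999, g' = -0.701 → ψ = 0.307
Converged at ψ = 0.307.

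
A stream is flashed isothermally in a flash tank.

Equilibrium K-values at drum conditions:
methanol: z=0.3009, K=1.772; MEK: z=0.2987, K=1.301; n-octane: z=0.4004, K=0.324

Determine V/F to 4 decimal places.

Rachford–Rice: g(V/F) = Σ zᵢ(Kᵢ−1)/(1+V/F(Kᵢ−1)) = 0.
Check two-phase: ΣzᵢKᵢ = 1.0515 > 1 and Σzᵢ/Kᵢ = 1.6352 > 1, so g(0) = 0.0515 > 0 and g(1) = -0.6352 < 0.
Newton iteration, V/F⁰ = 0.5:
  V/F = 0.5000: g = -0.16312, g' = -0.5313 → V/F = 0.1930
  V/F = 0.1930: g = -0.02413, g' = -0.4020 → V/F = 0.1330
  V/F = 0.1330: g = -0.00028, g' = -0.3934 → V/F = 0.1322
Converged at V/F = 0.1322.

V/F = 0.1322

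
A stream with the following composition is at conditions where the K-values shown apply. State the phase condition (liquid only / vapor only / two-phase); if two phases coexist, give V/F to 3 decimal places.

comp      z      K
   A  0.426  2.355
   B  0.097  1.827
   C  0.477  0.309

ΣzᵢKᵢ = 1.328; Σzᵢ/Kᵢ = 1.778.
Both exceed 1, so a two-phase solution exists.
Rachford–Rice: g(ψ) = Σ zᵢ(Kᵢ−1)/(1+ψ(Kᵢ−1)) = 0.
Newton–Raphson from ψ = 0.51:
  ψ = 0.510: g = -0.1112, g' = -0.849 → ψ = 0.379
  ψ = 0.379: g = -0.0042, g' = -0.798 → ψ = 0.374
Converged at ψ = 0.374.

two-phase, V/F = 0.374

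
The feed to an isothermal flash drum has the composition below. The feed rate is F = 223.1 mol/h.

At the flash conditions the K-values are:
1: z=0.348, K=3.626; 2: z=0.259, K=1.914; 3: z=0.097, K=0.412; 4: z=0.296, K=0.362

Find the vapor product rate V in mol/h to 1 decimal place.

Let ψ = V/F and solve Σ zᵢ(Kᵢ−1)/(1+ψ(Kᵢ−1)) = 0.
Check two-phase: ΣzᵢKᵢ = 1.905 > 1 and Σzᵢ/Kᵢ = 1.284 > 1, so g(0) = 0.905 > 0 and g(1) = -0.284 < 0.
Iterate (Newton) starting at ψ = 0.61:
  ψ = 0.610: g = 0.1051, g' = -0.848 → ψ = 0.734
  ψ = 0.734: g = -0.0016, g' = -0.887 → ψ = 0.732
Converged at ψ = 0.732.
Then V = ψ·F = 0.7321·223.1 = 163.3 mol/h and L = F − V = 59.8 mol/h.

V = 163.3 mol/h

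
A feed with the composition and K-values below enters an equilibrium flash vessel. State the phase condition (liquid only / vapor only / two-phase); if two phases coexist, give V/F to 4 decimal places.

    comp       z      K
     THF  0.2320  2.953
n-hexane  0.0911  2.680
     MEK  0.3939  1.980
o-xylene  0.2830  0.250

two-phase, V/F = 0.7403

ΣzᵢKᵢ = 1.7799; Σzᵢ/Kᵢ = 1.4435.
Both exceed 1, so a two-phase solution exists.
Material balance + equilibrium reduce to Σ zᵢ(Kᵢ−1)/(1+ψ(Kᵢ−1)) = 0.
Newton–Raphson from ψ = 0.63:
  ψ = 0.6300: g = 0.11380, g' = -0.9553 → ψ = 0.7491
  ψ = 0.7491: g = -0.01009, g' = -1.1513 → ψ = 0.7404
  ψ = 0.7404: g = -0.00009, g' = -1.1309 → ψ = 0.7403
Converged at ψ = 0.7403.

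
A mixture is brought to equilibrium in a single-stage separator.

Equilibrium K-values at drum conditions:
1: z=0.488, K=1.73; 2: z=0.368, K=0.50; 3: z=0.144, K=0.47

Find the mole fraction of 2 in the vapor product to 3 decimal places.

Let ψ = V/F and solve Σ zᵢ(Kᵢ−1)/(1+ψ(Kᵢ−1)) = 0.
Feasibility: ΣzᵢKᵢ = 1.096, Σzᵢ/Kᵢ = 1.324 — both > 1, two phases present.
Newton iteration, ψ⁰ = 0.5:
  ψ = 0.500: g = -0.0882, g' = -0.378 → ψ = 0.267
  ψ = 0.267: g = -0.0030, g' = -0.360 → ψ = 0.258
Converged at ψ = 0.258.
Compositions from xᵢ = zᵢ/(1+ψ(Kᵢ−1)), yᵢ = Kᵢxᵢ:
  1: x = 0.411, y = 0.710
  2: x = 0.423, y = 0.211
  3: x = 0.167, y = 0.078

y_2 = 0.211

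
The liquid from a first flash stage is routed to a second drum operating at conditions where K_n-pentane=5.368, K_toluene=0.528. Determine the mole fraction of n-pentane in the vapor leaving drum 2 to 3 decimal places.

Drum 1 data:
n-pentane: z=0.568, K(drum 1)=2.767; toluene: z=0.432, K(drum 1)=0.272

Drum 1:
Let ψ₁ = V/F and solve Σ zᵢ(Kᵢ−1)/(1+ψ₁(Kᵢ−1)) = 0.
Feasibility: ΣzᵢKᵢ = 1.689, Σzᵢ/Kᵢ = 1.794 — both > 1, two phases present.
Newton iteration, ψ₁⁰ = 0.5:
  ψ₁ = 0.500: g = 0.0384, g' = -1.066 → ψ₁ = 0.536
Converged at ψ₁ = 0.536.
Drum-1 compositions:
  n-pentane: x = 0.292, y = 0.807
  toluene: x = 0.708, y = 0.193
Drum-2 feed = drum-1 liquid: z₂ = (0.2918, 0.7082).
Drum 2:
Let ψ₂ = V/F and solve Σ zᵢ(Kᵢ−1)/(1+ψ₂(Kᵢ−1)) = 0.
Feasibility: ΣzᵢKᵢ = 1.940, Σzᵢ/Kᵢ = 1.396 — both > 1, two phases present.
Binary case is linear: z₁(K₁−1)(1+ψ₂(K₂−1)) + z₂(K₂−1)(1+ψ₂(K₁−1)) = 0
⇒ ψ₂ = [z₁(K₁−1)+z₂(K₂−1)] / [−(K₁−1)(K₂−1)] = 0.9402/2.0617 = 0.456
  n-pentane: x = 0.098, y = 0.523
  toluene: x = 0.902, y = 0.477

y_n-pentane (drum 2) = 0.523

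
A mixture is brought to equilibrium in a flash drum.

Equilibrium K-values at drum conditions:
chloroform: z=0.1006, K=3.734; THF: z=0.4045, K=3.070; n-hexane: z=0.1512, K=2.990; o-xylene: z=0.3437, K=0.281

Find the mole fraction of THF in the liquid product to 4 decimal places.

x_THF = 0.1582

Rachford–Rice: g(V/F) = Σ zᵢ(Kᵢ−1)/(1+V/F(Kᵢ−1)) = 0.
Feasibility: ΣzᵢKᵢ = 2.1661, Σzᵢ/Kᵢ = 1.4324 — both > 1, two phases present.
Iterate (Newton) starting at V/F = 0.32:
  V/F = 0.3200: g = 0.51323, g' = -1.3643 → V/F = 0.6962
  V/F = 0.6962: g = 0.06909, g' = -1.1976 → V/F = 0.7539
  V/F = 0.7539: g = -0.00240, g' = -1.2876 → V/F = 0.7520
Converged at V/F = 0.7520.
Compositions from xᵢ = zᵢ/(1+V/F(Kᵢ−1)), yᵢ = Kᵢxᵢ:
  chloroform: x = 0.0329, y = 0.1229
  THF: x = 0.1582, y = 0.4857
  n-hexane: x = 0.0606, y = 0.1811
  o-xylene: x = 0.7483, y = 0.2103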